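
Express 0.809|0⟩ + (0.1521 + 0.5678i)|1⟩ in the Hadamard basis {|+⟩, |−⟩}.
(0.6796 + 0.4015i)|+⟩ + (0.4645 - 0.4015i)|−⟩

With |ψ⟩ = α|0⟩ + β|1⟩, the Hadamard-basis coefficients are ⟨+|ψ⟩ = (α + β)/√2 and ⟨−|ψ⟩ = (α − β)/√2.
Here α = 0.809, β = (0.1521 + 0.5678i): (α + β)/√2 = (0.6796 + 0.4015i), (α − β)/√2 = (0.4645 - 0.4015i).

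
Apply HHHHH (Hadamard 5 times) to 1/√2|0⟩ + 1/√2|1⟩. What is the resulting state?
|0⟩

H² = I, so H^5 = H: a single Hadamard. With (a, b) = (1/√2, 1/√2), H gives ((a + b)/√2, (a − b)/√2) = (1, 0).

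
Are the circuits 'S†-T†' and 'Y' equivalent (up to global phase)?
No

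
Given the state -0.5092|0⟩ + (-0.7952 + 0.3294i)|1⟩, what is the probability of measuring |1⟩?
0.7408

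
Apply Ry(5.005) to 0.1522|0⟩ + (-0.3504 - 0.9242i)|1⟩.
(0.08684 + 0.5513i)|0⟩ + (0.372 + 0.7418i)|1⟩

Ry(5.005) = [[cos(θ/2), −sin(θ/2)], [sin(θ/2), cos(θ/2)]]; θ = 5.005, cos(θ/2) ≈ -0.802637, sin(θ/2) ≈ 0.596467.
With a = amp(|0⟩) = 0.1522 and b = amp(|1⟩) = (-0.3504 - 0.9242i):
new amp(|0⟩) = (-0.802637)·a + (-0.596467)·b = (0.08684 + 0.5513i)
new amp(|1⟩) = (0.596467)·a + (-0.802637)·b = (0.372 + 0.7418i)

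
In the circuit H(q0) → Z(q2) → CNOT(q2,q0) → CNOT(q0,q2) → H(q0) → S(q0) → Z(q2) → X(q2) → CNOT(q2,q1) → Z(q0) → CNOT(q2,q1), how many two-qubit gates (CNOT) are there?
4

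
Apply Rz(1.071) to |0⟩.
(0.86 - 0.5103i)|0⟩

Rz(1.071) = [[e^(−iθ/2), 0], [0, e^(iθ/2)]] with e^(±iθ/2) = cos(θ/2) ± i·sin(θ/2); θ = 1.071, cos(θ/2) ≈ 0.860014, sin(θ/2) ≈ 0.510271.
With a = amp(|0⟩) = 1 and b = amp(|1⟩) = 0:
new amp(|0⟩) = (0.860014 - 0.510271i)·a = (0.86 - 0.5103i)
new amp(|1⟩) = (0.860014 + 0.510271i)·b = 0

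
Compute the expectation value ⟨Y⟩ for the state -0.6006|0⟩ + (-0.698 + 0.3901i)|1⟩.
-0.4686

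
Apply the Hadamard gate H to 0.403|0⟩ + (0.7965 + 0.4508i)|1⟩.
(0.8482 + 0.3188i)|0⟩ + (-0.2782 - 0.3188i)|1⟩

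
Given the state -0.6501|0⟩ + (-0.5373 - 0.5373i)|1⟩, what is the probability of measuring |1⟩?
0.5774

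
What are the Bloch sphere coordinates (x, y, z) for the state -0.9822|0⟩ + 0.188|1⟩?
(-0.3693, 0, 0.9294)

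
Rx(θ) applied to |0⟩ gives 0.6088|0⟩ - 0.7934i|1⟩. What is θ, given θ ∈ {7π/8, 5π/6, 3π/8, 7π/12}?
7π/12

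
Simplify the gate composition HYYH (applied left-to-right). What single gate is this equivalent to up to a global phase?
I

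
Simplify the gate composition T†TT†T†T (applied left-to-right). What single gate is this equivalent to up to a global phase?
T†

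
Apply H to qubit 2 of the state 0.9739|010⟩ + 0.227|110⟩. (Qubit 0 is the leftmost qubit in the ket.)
0.6887|010⟩ + 0.6887|011⟩ + 0.1605|110⟩ + 0.1605|111⟩

H on qubit 2 mixes each pair of kets that differ only in qubit 2: amplitudes (a, b) of (|…0…⟩, |…1…⟩) become ((a + b)/√2, (a − b)/√2). Kets absent from the input have amplitude 0.
(|010⟩, |011⟩): (a, b) = (0.9739, 0) → (0.6887, 0.6887)
(|110⟩, |111⟩): (a, b) = (0.227, 0) → (0.1605, 0.1605)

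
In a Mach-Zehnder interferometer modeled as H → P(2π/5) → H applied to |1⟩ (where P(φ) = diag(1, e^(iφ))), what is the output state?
(0.3455 - 0.4755i)|0⟩ + (0.6545 + 0.4755i)|1⟩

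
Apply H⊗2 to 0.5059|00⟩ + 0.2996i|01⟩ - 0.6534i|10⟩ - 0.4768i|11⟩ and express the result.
(0.253 - 0.4153i)|00⟩ + (0.253 - 0.2381i)|01⟩ + (0.253 + 0.7149i)|10⟩ + (0.253 - 0.0615i)|11⟩

H⊗2 gives amp(|y⟩) = (1/2) Σ_x (−1)^(x·y) amp(|x⟩), where x·y is the number of positions in which both x and y have a 1.
|00⟩: (0.5059 + 0.2996i - 0.6534i - 0.4768i)/2 = (0.253 - 0.4153i)
|01⟩: (0.5059 - 0.2996i - 0.6534i + 0.4768i)/2 = (0.253 - 0.2381i)
|10⟩: (0.5059 + 0.2996i + 0.6534i + 0.4768i)/2 = (0.253 + 0.7149i)
|11⟩: (0.5059 - 0.2996i + 0.6534i - 0.4768i)/2 = (0.253 - 0.0615i)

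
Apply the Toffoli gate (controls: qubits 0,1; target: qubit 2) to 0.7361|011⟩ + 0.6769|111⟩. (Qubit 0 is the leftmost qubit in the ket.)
0.7361|011⟩ + 0.6769|110⟩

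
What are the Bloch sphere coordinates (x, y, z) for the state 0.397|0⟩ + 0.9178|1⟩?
(0.7287, 0, -0.6847)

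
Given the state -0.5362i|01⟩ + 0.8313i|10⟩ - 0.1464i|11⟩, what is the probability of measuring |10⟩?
0.6911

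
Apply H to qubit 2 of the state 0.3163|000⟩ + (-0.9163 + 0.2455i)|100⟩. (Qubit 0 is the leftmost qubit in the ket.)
0.2237|000⟩ + 0.2237|001⟩ + (-0.6479 + 0.1736i)|100⟩ + (-0.6479 + 0.1736i)|101⟩

H on qubit 2 mixes each pair of kets that differ only in qubit 2: amplitudes (a, b) of (|…0…⟩, |…1…⟩) become ((a + b)/√2, (a − b)/√2). Kets absent from the input have amplitude 0.
(|000⟩, |001⟩): (a, b) = (0.3163, 0) → (0.2237, 0.2237)
(|100⟩, |101⟩): (a, b) = ((-0.9163 + 0.2455i), 0) → ((-0.6479 + 0.1736i), (-0.6479 + 0.1736i))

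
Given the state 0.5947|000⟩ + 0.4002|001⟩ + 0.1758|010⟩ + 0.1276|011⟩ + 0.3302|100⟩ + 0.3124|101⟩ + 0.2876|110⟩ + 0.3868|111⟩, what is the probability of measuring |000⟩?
0.3537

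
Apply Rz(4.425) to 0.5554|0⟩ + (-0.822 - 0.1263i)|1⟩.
(-0.3324 - 0.4449i)|0⟩ + (0.5932 - 0.5829i)|1⟩

Rz(4.425) = [[e^(−iθ/2), 0], [0, e^(iθ/2)]] with e^(±iθ/2) = cos(θ/2) ± i·sin(θ/2); θ = 4.425, cos(θ/2) ≈ -0.598561, sin(θ/2) ≈ 0.801077.
With a = amp(|0⟩) = 0.5554 and b = amp(|1⟩) = (-0.822 - 0.1263i):
new amp(|0⟩) = (-0.598561 - 0.801077i)·a = (-0.3324 - 0.4449i)
new amp(|1⟩) = (-0.598561 + 0.801077i)·b = (0.5932 - 0.5829i)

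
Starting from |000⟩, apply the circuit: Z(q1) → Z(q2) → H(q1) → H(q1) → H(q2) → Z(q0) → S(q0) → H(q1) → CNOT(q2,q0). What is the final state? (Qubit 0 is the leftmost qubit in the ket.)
1/2|000⟩ + 1/2|010⟩ + 1/2|101⟩ + 1/2|111⟩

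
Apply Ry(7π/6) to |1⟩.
-0.9659|0⟩ - 0.2588|1⟩

Ry(7π/6) = [[cos(θ/2), −sin(θ/2)], [sin(θ/2), cos(θ/2)]]; θ = 7π/6, cos(θ/2) ≈ -0.258819, sin(θ/2) ≈ 0.965926.
With a = amp(|0⟩) = 0 and b = amp(|1⟩) = 1:
new amp(|0⟩) = (-0.258819)·a + (-0.965926)·b = -0.9659
new amp(|1⟩) = (0.965926)·a + (-0.258819)·b = -0.2588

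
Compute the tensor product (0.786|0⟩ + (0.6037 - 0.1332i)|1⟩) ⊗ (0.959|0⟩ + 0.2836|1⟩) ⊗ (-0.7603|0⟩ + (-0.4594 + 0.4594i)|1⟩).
-0.5731|000⟩ + (-0.3463 + 0.3463i)|001⟩ - 0.1695|010⟩ + (-0.1024 + 0.1024i)|011⟩ + (-0.4402 + 0.09712i)|100⟩ + (-0.2073 + 0.3247i)|101⟩ + (-0.1302 + 0.02872i)|110⟩ + (-0.0613 + 0.09601i)|111⟩

amp(|b₁b₂…⟩) = product of the factor amplitudes for bits b₁, b₂, …; only kets whose every factor amplitude is nonzero survive.
|000⟩: (0.786)(0.959)(-0.7603) = -0.5731
|001⟩: (0.786)(0.959)(-0.4594 + 0.4594i) = (-0.3463 + 0.3463i)
|010⟩: (0.786)(0.2836)(-0.7603) = -0.1695
|011⟩: (0.786)(0.2836)(-0.4594 + 0.4594i) = (-0.1024 + 0.1024i)
|100⟩: (0.6037 - 0.1332i)(0.959)(-0.7603) = (-0.4402 + 0.09712i)
|101⟩: (0.6037 - 0.1332i)(0.959)(-0.4594 + 0.4594i) = (-0.2073 + 0.3247i)
|110⟩: (0.6037 - 0.1332i)(0.2836)(-0.7603) = (-0.1302 + 0.02872i)
|111⟩: (0.6037 - 0.1332i)(0.2836)(-0.4594 + 0.4594i) = (-0.0613 + 0.09601i)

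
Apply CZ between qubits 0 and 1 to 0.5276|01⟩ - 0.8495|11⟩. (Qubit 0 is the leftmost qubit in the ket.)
0.5276|01⟩ + 0.8495|11⟩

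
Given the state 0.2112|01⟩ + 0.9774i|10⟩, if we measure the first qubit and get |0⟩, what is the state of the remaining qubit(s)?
|1⟩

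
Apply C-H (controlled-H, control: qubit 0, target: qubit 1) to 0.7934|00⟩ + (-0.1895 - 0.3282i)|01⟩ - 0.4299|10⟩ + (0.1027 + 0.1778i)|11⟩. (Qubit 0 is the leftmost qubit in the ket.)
0.7934|00⟩ + (-0.1895 - 0.3282i)|01⟩ + (-0.2314 + 0.1257i)|10⟩ + (-0.3766 - 0.1257i)|11⟩

C-H leaves the control-|0⟩ kets |00⟩, |01⟩ unchanged and applies H to qubit 1 on the control-|1⟩ pair (|10⟩, |11⟩).
H = [[1/√2, 1/√2], [1/√2, -1/√2]].
With a = amp(|10⟩) = -0.4299 and b = amp(|11⟩) = (0.1027 + 0.1778i):
new amp(|10⟩) = (1/√2)·a + (1/√2)·b = (-0.2314 + 0.1257i)
new amp(|11⟩) = (1/√2)·a + (-1/√2)·b = (-0.3766 - 0.1257i)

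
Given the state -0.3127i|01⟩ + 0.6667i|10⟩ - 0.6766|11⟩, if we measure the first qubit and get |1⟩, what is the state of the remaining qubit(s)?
0.7019i|0⟩ - 0.7123|1⟩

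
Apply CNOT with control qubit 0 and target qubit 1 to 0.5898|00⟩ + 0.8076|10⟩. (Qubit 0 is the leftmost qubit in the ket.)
0.5898|00⟩ + 0.8076|11⟩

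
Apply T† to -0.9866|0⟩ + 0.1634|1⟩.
-0.9866|0⟩ + (0.1155 - 0.1155i)|1⟩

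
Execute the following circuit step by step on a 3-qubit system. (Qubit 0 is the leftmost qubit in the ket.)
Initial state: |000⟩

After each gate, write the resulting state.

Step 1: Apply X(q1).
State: |010⟩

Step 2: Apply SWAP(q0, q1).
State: |100⟩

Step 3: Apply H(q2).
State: 1/√2|100⟩ + 1/√2|101⟩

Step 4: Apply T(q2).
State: 1/√2|100⟩ + (1/2 + (1/2)i)|101⟩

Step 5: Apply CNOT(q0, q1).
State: 1/√2|110⟩ + (1/2 + (1/2)i)|111⟩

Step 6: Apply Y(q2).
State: (1/2 - (1/2)i)|110⟩ + (1/√2)i|111⟩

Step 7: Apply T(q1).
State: 1/√2|110⟩ + (-1/2 + (1/2)i)|111⟩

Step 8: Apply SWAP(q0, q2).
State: 1/√2|011⟩ + (-1/2 + (1/2)i)|111⟩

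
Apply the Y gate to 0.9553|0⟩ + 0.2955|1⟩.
-0.2955i|0⟩ + 0.9553i|1⟩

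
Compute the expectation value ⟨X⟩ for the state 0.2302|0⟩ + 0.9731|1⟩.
0.448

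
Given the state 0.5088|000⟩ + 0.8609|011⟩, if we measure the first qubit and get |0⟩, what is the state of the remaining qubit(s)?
0.5088|00⟩ + 0.8609|11⟩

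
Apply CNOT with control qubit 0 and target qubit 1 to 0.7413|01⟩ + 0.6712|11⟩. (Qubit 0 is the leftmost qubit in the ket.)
0.7413|01⟩ + 0.6712|10⟩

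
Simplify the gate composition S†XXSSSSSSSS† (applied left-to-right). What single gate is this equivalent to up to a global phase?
S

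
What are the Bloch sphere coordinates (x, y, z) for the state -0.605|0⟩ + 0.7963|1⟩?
(-0.9635, 0, -0.2681)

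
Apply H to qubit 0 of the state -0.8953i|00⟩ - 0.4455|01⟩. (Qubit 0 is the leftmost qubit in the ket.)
-0.6331i|00⟩ - 0.315|01⟩ - 0.6331i|10⟩ - 0.315|11⟩

H on qubit 0 mixes each pair of kets that differ only in qubit 0: amplitudes (a, b) of (|…0…⟩, |…1…⟩) become ((a + b)/√2, (a − b)/√2). Kets absent from the input have amplitude 0.
(|00⟩, |10⟩): (a, b) = (-0.8953i, 0) → (-0.6331i, -0.6331i)
(|01⟩, |11⟩): (a, b) = (-0.4455, 0) → (-0.315, -0.315)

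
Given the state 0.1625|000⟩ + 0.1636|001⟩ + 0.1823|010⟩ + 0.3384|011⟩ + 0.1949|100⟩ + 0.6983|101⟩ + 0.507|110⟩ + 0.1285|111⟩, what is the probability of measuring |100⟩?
0.03799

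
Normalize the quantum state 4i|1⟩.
i|1⟩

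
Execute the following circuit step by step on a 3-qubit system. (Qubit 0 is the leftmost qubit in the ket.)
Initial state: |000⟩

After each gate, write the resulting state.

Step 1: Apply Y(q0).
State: i|100⟩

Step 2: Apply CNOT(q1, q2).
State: i|100⟩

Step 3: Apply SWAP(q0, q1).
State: i|010⟩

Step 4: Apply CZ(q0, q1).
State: i|010⟩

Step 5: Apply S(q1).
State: -|010⟩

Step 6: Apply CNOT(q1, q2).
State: -|011⟩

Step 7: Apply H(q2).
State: -1/√2|010⟩ + 1/√2|011⟩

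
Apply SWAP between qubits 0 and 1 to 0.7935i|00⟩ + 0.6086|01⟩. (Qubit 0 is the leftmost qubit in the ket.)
0.7935i|00⟩ + 0.6086|10⟩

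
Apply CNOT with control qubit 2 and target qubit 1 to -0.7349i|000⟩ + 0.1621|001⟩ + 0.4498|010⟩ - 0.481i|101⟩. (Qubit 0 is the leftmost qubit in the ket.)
-0.7349i|000⟩ + 0.4498|010⟩ + 0.1621|011⟩ - 0.481i|111⟩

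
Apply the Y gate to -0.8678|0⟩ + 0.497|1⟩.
-0.497i|0⟩ - 0.8678i|1⟩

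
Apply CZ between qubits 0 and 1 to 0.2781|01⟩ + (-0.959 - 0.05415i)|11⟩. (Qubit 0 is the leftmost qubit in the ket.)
0.2781|01⟩ + (0.959 + 0.05415i)|11⟩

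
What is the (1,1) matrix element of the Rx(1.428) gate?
0.7557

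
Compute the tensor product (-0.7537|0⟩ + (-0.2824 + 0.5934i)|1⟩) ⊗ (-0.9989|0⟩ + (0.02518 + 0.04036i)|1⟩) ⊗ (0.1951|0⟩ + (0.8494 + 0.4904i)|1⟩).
0.1469|000⟩ + (0.6395 + 0.3692i)|001⟩ + (-0.003703 - 0.005935i)|010⟩ + (-0.001202 - 0.03515i)|011⟩ + (0.05504 - 0.1156i)|100⟩ + (0.5303 - 0.3651i)|101⟩ + (-0.00606 + 0.0006915i)|110⟩ + (-0.02812 - 0.01222i)|111⟩

amp(|b₁b₂…⟩) = product of the factor amplitudes for bits b₁, b₂, …; only kets whose every factor amplitude is nonzero survive.
|000⟩: (-0.7537)(-0.9989)(0.1951) = 0.1469
|001⟩: (-0.7537)(-0.9989)(0.8494 + 0.4904i) = (0.6395 + 0.3692i)
|010⟩: (-0.7537)(0.02518 + 0.04036i)(0.1951) = (-0.003703 - 0.005935i)
|011⟩: (-0.7537)(0.02518 + 0.04036i)(0.8494 + 0.4904i) = (-0.001202 - 0.03515i)
|100⟩: (-0.2824 + 0.5934i)(-0.9989)(0.1951) = (0.05504 - 0.1156i)
|101⟩: (-0.2824 + 0.5934i)(-0.9989)(0.8494 + 0.4904i) = (0.5303 - 0.3651i)
|110⟩: (-0.2824 + 0.5934i)(0.02518 + 0.04036i)(0.1951) = (-0.00606 + 0.0006915i)
|111⟩: (-0.2824 + 0.5934i)(0.02518 + 0.04036i)(0.8494 + 0.4904i) = (-0.02812 - 0.01222i)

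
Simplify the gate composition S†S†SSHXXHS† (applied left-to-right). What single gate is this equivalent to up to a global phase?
S†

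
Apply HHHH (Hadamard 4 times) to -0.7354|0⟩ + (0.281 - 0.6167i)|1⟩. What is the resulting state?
-0.7354|0⟩ + (0.281 - 0.6167i)|1⟩

H² = I, so an even number of Hadamards cancels: H^4 = I and the state is unchanged.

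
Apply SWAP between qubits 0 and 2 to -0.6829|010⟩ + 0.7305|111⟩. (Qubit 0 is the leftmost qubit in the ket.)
-0.6829|010⟩ + 0.7305|111⟩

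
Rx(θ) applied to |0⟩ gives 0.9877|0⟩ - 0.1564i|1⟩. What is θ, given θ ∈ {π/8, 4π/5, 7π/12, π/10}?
π/10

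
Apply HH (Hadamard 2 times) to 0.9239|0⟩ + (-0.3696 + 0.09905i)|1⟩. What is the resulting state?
0.9239|0⟩ + (-0.3696 + 0.09905i)|1⟩

H² = I, so an even number of Hadamards cancels: H^2 = I and the state is unchanged.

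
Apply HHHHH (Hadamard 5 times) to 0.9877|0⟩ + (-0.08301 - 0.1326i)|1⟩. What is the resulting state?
(0.6397 - 0.09376i)|0⟩ + (0.7571 + 0.09376i)|1⟩

H² = I, so H^5 = H: a single Hadamard. With (a, b) = (0.9877, (-0.08301 - 0.1326i)), H gives ((a + b)/√2, (a − b)/√2) = ((0.6397 - 0.09376i), (0.7571 + 0.09376i)).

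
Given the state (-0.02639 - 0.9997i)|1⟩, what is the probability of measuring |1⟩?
1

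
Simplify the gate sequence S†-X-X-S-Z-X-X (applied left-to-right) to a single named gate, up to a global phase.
Z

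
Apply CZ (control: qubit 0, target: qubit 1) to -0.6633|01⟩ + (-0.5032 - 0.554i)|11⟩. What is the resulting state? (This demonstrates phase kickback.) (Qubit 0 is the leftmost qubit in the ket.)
-0.6633|01⟩ + (0.5032 + 0.554i)|11⟩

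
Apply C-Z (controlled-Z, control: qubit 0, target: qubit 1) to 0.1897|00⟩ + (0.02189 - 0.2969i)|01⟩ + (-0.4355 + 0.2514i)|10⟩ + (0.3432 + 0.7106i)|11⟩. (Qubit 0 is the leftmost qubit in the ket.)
0.1897|00⟩ + (0.02189 - 0.2969i)|01⟩ + (-0.4355 + 0.2514i)|10⟩ + (-0.3432 - 0.7106i)|11⟩

C-Z leaves the control-|0⟩ kets |00⟩, |01⟩ unchanged and applies Z to qubit 1 on the control-|1⟩ pair (|10⟩, |11⟩).
Z = [[1, 0], [0, -1]].
With a = amp(|10⟩) = (-0.4355 + 0.2514i) and b = amp(|11⟩) = (0.3432 + 0.7106i):
new amp(|10⟩) = (1)·a = (-0.4355 + 0.2514i)
new amp(|11⟩) = (-1)·b = (-0.3432 - 0.7106i)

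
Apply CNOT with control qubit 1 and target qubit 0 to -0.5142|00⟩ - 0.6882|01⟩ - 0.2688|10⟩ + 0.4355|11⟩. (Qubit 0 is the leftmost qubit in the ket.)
-0.5142|00⟩ + 0.4355|01⟩ - 0.2688|10⟩ - 0.6882|11⟩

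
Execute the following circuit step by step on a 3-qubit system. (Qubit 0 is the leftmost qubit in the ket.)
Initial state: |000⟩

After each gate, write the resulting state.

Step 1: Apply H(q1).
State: 1/√2|000⟩ + 1/√2|010⟩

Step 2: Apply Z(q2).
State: 1/√2|000⟩ + 1/√2|010⟩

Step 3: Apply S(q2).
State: 1/√2|000⟩ + 1/√2|010⟩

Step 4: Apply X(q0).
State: 1/√2|100⟩ + 1/√2|110⟩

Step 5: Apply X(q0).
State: 1/√2|000⟩ + 1/√2|010⟩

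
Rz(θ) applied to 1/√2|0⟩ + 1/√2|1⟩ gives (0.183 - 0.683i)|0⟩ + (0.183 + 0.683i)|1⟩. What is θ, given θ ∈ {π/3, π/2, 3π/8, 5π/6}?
5π/6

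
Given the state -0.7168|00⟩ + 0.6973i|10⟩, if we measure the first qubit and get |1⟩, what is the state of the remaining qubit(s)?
i|0⟩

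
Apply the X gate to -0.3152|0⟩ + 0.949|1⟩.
0.949|0⟩ - 0.3152|1⟩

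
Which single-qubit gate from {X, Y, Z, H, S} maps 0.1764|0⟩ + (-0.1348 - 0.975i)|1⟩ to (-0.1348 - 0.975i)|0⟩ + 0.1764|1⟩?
X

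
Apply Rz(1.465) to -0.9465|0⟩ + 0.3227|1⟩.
(-0.7037 + 0.633i)|0⟩ + (0.2399 + 0.2158i)|1⟩

Rz(1.465) = [[e^(−iθ/2), 0], [0, e^(iθ/2)]] with e^(±iθ/2) = cos(θ/2) ± i·sin(θ/2); θ = 1.465, cos(θ/2) ≈ 0.743505, sin(θ/2) ≈ 0.66873.
With a = amp(|0⟩) = -0.9465 and b = amp(|1⟩) = 0.3227:
new amp(|0⟩) = (0.743505 - 0.66873i)·a = (-0.7037 + 0.633i)
new amp(|1⟩) = (0.743505 + 0.66873i)·b = (0.2399 + 0.2158i)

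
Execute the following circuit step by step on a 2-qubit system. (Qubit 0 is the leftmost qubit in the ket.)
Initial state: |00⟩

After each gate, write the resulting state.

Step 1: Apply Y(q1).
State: i|01⟩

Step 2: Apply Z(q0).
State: i|01⟩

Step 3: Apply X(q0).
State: i|11⟩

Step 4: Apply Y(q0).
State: |01⟩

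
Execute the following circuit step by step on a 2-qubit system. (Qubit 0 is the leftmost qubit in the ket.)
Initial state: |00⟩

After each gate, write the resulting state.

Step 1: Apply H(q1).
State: 1/√2|00⟩ + 1/√2|01⟩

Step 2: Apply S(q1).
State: 1/√2|00⟩ + (1/√2)i|01⟩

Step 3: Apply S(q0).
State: 1/√2|00⟩ + (1/√2)i|01⟩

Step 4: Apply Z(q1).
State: 1/√2|00⟩ - (1/√2)i|01⟩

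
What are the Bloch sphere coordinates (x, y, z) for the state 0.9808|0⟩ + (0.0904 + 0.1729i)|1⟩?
(0.1773, 0.3392, 0.9239)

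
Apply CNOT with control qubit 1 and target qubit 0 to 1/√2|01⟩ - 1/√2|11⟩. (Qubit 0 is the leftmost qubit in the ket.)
-1/√2|01⟩ + 1/√2|11⟩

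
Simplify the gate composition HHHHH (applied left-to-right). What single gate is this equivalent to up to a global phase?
H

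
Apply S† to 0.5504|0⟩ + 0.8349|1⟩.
0.5504|0⟩ - 0.8349i|1⟩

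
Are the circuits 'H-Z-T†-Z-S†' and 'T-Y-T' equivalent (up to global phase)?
No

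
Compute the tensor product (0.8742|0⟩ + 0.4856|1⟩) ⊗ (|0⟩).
0.8742|00⟩ + 0.4856|10⟩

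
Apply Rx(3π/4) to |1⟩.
-0.9239i|0⟩ + 0.3827|1⟩

Rx(3π/4) = [[cos(θ/2), −i·sin(θ/2)], [−i·sin(θ/2), cos(θ/2)]]; θ = 3π/4, cos(θ/2) ≈ 0.382683, sin(θ/2) ≈ 0.92388.
With a = amp(|0⟩) = 0 and b = amp(|1⟩) = 1:
new amp(|0⟩) = (0.382683)·a + (-0.92388i)·b = -0.9239i
new amp(|1⟩) = (-0.92388i)·a + (0.382683)·b = 0.3827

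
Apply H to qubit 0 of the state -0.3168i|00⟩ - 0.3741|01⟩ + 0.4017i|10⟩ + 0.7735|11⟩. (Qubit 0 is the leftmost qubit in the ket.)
0.06003i|00⟩ + 0.2824|01⟩ - 0.5081i|10⟩ - 0.8115|11⟩

H on qubit 0 mixes each pair of kets that differ only in qubit 0: amplitudes (a, b) of (|…0…⟩, |…1…⟩) become ((a + b)/√2, (a − b)/√2). Kets absent from the input have amplitude 0.
(|00⟩, |10⟩): (a, b) = (-0.3168i, 0.4017i) → (0.06003i, -0.5081i)
(|01⟩, |11⟩): (a, b) = (-0.3741, 0.7735) → (0.2824, -0.8115)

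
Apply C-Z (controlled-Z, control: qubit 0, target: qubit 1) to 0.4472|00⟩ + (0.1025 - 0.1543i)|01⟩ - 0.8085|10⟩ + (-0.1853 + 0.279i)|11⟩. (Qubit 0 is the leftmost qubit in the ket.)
0.4472|00⟩ + (0.1025 - 0.1543i)|01⟩ - 0.8085|10⟩ + (0.1853 - 0.279i)|11⟩

C-Z leaves the control-|0⟩ kets |00⟩, |01⟩ unchanged and applies Z to qubit 1 on the control-|1⟩ pair (|10⟩, |11⟩).
Z = [[1, 0], [0, -1]].
With a = amp(|10⟩) = -0.8085 and b = amp(|11⟩) = (-0.1853 + 0.279i):
new amp(|10⟩) = (1)·a = -0.8085
new amp(|11⟩) = (-1)·b = (0.1853 - 0.279i)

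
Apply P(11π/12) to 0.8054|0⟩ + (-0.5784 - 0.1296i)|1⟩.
0.8054|0⟩ + (0.5922 - 0.02452i)|1⟩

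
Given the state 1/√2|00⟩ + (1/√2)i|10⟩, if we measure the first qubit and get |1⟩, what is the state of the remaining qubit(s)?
i|0⟩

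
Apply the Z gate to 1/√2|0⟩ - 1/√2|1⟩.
1/√2|0⟩ + 1/√2|1⟩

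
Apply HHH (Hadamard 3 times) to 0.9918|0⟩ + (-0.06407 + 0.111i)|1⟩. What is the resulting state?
(0.656 + 0.07849i)|0⟩ + (0.7466 - 0.07849i)|1⟩

H² = I, so H^3 = H: a single Hadamard. With (a, b) = (0.9918, (-0.06407 + 0.111i)), H gives ((a + b)/√2, (a − b)/√2) = ((0.656 + 0.07849i), (0.7466 - 0.07849i)).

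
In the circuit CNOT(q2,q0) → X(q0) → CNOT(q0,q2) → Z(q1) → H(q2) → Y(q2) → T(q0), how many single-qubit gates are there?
5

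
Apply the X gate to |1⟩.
|0⟩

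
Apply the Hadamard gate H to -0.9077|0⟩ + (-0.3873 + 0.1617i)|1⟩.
(-0.9157 + 0.1143i)|0⟩ + (-0.368 - 0.1143i)|1⟩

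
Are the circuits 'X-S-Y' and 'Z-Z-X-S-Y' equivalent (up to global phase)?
Yes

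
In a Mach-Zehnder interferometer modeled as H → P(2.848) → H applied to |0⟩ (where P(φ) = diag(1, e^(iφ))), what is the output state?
(0.02139 + 0.1447i)|0⟩ + (0.9786 - 0.1447i)|1⟩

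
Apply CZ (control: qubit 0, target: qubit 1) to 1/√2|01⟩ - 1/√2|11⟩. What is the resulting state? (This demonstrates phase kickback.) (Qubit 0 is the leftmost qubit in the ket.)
1/√2|01⟩ + 1/√2|11⟩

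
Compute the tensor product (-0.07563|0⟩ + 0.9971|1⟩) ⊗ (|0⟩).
-0.07563|00⟩ + 0.9971|10⟩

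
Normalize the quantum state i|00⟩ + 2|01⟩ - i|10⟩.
(1/√6)i|00⟩ + 0.8165|01⟩ - (1/√6)i|10⟩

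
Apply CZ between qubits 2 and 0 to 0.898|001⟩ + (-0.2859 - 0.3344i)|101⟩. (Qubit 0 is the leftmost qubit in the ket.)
0.898|001⟩ + (0.2859 + 0.3344i)|101⟩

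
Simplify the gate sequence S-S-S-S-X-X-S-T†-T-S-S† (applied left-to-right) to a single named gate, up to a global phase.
S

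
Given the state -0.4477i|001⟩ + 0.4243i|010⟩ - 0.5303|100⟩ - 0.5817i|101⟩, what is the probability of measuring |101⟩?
0.3384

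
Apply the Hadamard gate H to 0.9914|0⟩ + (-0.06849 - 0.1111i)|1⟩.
(0.6526 - 0.07856i)|0⟩ + (0.7495 + 0.07856i)|1⟩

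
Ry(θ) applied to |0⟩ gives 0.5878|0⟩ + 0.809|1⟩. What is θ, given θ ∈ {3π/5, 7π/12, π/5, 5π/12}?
3π/5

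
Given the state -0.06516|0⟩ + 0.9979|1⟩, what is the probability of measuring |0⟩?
0.004246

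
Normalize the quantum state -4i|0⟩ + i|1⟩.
-0.9701i|0⟩ + 0.2425i|1⟩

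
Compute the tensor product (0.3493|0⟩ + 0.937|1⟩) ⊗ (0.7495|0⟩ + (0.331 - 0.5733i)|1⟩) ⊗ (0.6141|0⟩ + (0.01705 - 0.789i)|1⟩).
0.1608|000⟩ + (0.004464 - 0.2066i)|001⟩ + (0.071 - 0.123i)|010⟩ + (-0.156 - 0.09464i)|011⟩ + 0.4313|100⟩ + (0.01197 - 0.5541i)|101⟩ + (0.1905 - 0.3299i)|110⟩ + (-0.4185 - 0.2539i)|111⟩

amp(|b₁b₂…⟩) = product of the factor amplitudes for bits b₁, b₂, …; only kets whose every factor amplitude is nonzero survive.
|000⟩: (0.3493)(0.7495)(0.6141) = 0.1608
|001⟩: (0.3493)(0.7495)(0.01705 - 0.789i) = (0.004464 - 0.2066i)
|010⟩: (0.3493)(0.331 - 0.5733i)(0.6141) = (0.071 - 0.123i)
|011⟩: (0.3493)(0.331 - 0.5733i)(0.01705 - 0.789i) = (-0.156 - 0.09464i)
|100⟩: (0.937)(0.7495)(0.6141) = 0.4313
|101⟩: (0.937)(0.7495)(0.01705 - 0.789i) = (0.01197 - 0.5541i)
|110⟩: (0.937)(0.331 - 0.5733i)(0.6141) = (0.1905 - 0.3299i)
|111⟩: (0.937)(0.331 - 0.5733i)(0.01705 - 0.789i) = (-0.4185 - 0.2539i)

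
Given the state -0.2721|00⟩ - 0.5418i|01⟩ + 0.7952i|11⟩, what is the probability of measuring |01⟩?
0.2935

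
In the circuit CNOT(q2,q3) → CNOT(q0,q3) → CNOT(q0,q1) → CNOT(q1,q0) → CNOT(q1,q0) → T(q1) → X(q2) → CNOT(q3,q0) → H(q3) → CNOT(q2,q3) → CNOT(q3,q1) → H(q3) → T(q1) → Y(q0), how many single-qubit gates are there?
6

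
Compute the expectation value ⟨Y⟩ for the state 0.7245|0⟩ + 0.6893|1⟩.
0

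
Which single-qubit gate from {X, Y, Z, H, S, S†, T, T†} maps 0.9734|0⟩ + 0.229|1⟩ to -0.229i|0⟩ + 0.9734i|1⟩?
Y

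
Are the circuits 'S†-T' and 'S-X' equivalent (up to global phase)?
No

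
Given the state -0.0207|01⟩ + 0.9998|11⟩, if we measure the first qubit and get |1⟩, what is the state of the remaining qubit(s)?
|1⟩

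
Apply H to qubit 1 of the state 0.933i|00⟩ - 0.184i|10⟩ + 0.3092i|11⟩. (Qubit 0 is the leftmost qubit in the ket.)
0.6597i|00⟩ + 0.6597i|01⟩ + 0.08853i|10⟩ - 0.3487i|11⟩

H on qubit 1 mixes each pair of kets that differ only in qubit 1: amplitudes (a, b) of (|…0…⟩, |…1…⟩) become ((a + b)/√2, (a − b)/√2). Kets absent from the input have amplitude 0.
(|00⟩, |01⟩): (a, b) = (0.933i, 0) → (0.6597i, 0.6597i)
(|10⟩, |11⟩): (a, b) = (-0.184i, 0.3092i) → (0.08853i, -0.3487i)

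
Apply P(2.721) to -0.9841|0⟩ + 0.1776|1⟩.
-0.9841|0⟩ + (-0.1621 + 0.07251i)|1⟩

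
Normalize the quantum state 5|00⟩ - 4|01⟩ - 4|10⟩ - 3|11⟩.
0.6155|00⟩ - 0.4924|01⟩ - 0.4924|10⟩ - 0.3693|11⟩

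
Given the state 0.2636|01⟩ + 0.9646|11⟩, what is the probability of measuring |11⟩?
0.9305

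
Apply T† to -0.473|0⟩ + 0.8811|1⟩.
-0.473|0⟩ + (0.623 - 0.623i)|1⟩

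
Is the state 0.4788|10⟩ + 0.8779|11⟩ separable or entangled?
Separable

Writing the state as a|00⟩ + b|01⟩ + c|10⟩ + d|11⟩, it is a product state iff ad − bc = 0.
Here (a, b, c, d) = (0, 0, 0.4788, 0.8779): ad − bc = (0)(0.8779) − (0)(0.4788) = 0, so the state is separable.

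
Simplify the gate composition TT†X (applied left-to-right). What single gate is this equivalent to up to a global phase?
X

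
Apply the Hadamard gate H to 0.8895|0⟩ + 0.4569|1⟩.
0.952|0⟩ + 0.3059|1⟩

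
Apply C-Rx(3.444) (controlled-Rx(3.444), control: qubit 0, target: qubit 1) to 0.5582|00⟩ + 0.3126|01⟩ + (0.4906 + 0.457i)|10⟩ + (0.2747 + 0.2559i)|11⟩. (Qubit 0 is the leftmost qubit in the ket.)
0.5582|00⟩ + 0.3126|01⟩ + (0.1791 - 0.3404i)|10⟩ + (0.4104 - 0.5235i)|11⟩

C-Rx(3.444) leaves the control-|0⟩ kets |00⟩, |01⟩ unchanged and applies Rx(3.444) to qubit 1 on the control-|1⟩ pair (|10⟩, |11⟩).
Rx(3.444) = [[cos(θ/2), −i·sin(θ/2)], [−i·sin(θ/2), cos(θ/2)]]; θ = 3.444, cos(θ/2) ≈ -0.150628, sin(θ/2) ≈ 0.98859.
With a = amp(|10⟩) = (0.4906 + 0.457i) and b = amp(|11⟩) = (0.2747 + 0.2559i):
new amp(|10⟩) = (-0.150628)·a + (-0.98859i)·b = (0.1791 - 0.3404i)
new amp(|11⟩) = (-0.98859i)·a + (-0.150628)·b = (0.4104 - 0.5235i)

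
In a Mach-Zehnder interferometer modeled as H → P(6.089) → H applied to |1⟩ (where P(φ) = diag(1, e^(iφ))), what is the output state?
(0.009397 + 0.09648i)|0⟩ + (0.9906 - 0.09648i)|1⟩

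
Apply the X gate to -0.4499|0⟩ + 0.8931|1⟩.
0.8931|0⟩ - 0.4499|1⟩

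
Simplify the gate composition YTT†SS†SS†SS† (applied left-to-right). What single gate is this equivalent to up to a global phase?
Y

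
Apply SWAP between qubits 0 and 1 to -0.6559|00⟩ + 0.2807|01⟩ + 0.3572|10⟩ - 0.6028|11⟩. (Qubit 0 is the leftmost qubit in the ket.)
-0.6559|00⟩ + 0.3572|01⟩ + 0.2807|10⟩ - 0.6028|11⟩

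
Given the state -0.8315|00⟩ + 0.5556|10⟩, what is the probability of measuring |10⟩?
0.3087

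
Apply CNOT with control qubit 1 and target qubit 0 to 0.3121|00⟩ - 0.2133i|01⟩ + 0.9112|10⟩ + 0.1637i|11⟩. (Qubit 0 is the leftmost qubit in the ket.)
0.3121|00⟩ + 0.1637i|01⟩ + 0.9112|10⟩ - 0.2133i|11⟩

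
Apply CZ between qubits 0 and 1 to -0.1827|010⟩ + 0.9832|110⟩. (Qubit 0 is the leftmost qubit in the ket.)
-0.1827|010⟩ - 0.9832|110⟩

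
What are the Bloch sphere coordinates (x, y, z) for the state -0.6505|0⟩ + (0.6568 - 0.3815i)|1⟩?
(-0.8545, 0.4963, -0.1538)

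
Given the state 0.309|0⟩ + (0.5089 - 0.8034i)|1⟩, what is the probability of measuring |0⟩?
0.09548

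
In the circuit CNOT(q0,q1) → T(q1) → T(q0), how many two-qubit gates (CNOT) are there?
1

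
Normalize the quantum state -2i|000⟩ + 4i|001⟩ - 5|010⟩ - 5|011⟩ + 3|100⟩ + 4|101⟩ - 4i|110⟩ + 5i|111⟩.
-0.1715i|000⟩ + 0.343i|001⟩ - 0.4287|010⟩ - 0.4287|011⟩ + 0.2572|100⟩ + 0.343|101⟩ - 0.343i|110⟩ + 0.4287i|111⟩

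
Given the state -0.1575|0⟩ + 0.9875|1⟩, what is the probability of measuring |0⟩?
0.02481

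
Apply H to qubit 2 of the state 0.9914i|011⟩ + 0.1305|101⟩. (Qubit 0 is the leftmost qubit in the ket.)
0.701i|010⟩ - 0.701i|011⟩ + 0.09228|100⟩ - 0.09228|101⟩

H on qubit 2 mixes each pair of kets that differ only in qubit 2: amplitudes (a, b) of (|…0…⟩, |…1…⟩) become ((a + b)/√2, (a − b)/√2). Kets absent from the input have amplitude 0.
(|010⟩, |011⟩): (a, b) = (0, 0.9914i) → (0.701i, -0.701i)
(|100⟩, |101⟩): (a, b) = (0, 0.1305) → (0.09228, -0.09228)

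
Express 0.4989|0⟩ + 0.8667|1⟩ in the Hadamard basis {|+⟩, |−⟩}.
0.9656|+⟩ - 0.2601|−⟩

With |ψ⟩ = α|0⟩ + β|1⟩, the Hadamard-basis coefficients are ⟨+|ψ⟩ = (α + β)/√2 and ⟨−|ψ⟩ = (α − β)/√2.
Here α = 0.4989, β = 0.8667: (α + β)/√2 = 0.9656, (α − β)/√2 = -0.2601.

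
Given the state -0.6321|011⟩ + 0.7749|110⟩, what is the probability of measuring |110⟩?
0.6005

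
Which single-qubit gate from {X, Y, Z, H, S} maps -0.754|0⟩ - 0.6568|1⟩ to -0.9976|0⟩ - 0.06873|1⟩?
H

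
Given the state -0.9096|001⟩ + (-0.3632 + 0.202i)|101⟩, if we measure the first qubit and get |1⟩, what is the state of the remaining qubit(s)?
(-0.8739 + 0.4861i)|01⟩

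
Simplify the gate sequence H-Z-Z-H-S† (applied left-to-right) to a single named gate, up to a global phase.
S†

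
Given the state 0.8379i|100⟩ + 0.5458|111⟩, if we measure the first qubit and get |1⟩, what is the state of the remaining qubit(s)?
0.8379i|00⟩ + 0.5458|11⟩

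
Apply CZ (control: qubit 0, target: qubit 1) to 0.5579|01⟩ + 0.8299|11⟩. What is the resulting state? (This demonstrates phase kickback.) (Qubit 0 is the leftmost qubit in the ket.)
0.5579|01⟩ - 0.8299|11⟩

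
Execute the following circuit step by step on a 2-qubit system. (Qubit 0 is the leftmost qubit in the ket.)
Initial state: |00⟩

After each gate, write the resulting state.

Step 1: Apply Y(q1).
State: i|01⟩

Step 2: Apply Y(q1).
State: |00⟩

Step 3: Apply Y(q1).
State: i|01⟩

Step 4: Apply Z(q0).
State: i|01⟩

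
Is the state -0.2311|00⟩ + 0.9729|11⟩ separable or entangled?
Entangled

Writing the state as a|00⟩ + b|01⟩ + c|10⟩ + d|11⟩, it is a product state iff ad − bc = 0.
Here (a, b, c, d) = (-0.2311, 0, 0, 0.9729): ad − bc = (-0.2311)(0.9729) − (0)(0) = -0.2248 ≠ 0, so the state is entangled.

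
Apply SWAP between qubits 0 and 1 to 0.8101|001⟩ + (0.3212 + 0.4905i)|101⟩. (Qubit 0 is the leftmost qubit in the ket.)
0.8101|001⟩ + (0.3212 + 0.4905i)|011⟩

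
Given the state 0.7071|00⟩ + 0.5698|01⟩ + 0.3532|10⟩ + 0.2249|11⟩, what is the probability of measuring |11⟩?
0.05058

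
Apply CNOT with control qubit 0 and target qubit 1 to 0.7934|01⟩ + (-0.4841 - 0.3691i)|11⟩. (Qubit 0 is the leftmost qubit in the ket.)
0.7934|01⟩ + (-0.4841 - 0.3691i)|10⟩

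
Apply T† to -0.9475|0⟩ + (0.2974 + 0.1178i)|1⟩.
-0.9475|0⟩ + (0.2936 - 0.127i)|1⟩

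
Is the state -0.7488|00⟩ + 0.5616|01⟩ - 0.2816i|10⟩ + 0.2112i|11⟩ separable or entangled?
Separable

Writing the state as a|00⟩ + b|01⟩ + c|10⟩ + d|11⟩, it is a product state iff ad − bc = 0.
Here (a, b, c, d) = (-0.7488, 0.5616, -0.2816i, 0.2112i): ad − bc = (-0.7488)(0.2112i) − (0.5616)(-0.2816i) = 0, so the state is separable.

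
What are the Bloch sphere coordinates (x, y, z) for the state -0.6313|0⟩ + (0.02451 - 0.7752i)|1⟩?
(-0.03095, 0.9788, -0.203)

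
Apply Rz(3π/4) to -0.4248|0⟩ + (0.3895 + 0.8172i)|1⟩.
(-0.1626 + 0.3925i)|0⟩ + (-0.6059 + 0.6726i)|1⟩

Rz(3π/4) = [[e^(−iθ/2), 0], [0, e^(iθ/2)]] with e^(±iθ/2) = cos(θ/2) ± i·sin(θ/2); θ = 3π/4, cos(θ/2) ≈ 0.382683, sin(θ/2) ≈ 0.92388.
With a = amp(|0⟩) = -0.4248 and b = amp(|1⟩) = (0.3895 + 0.8172i):
new amp(|0⟩) = (0.382683 - 0.92388i)·a = (-0.1626 + 0.3925i)
new amp(|1⟩) = (0.382683 + 0.92388i)·b = (-0.6059 + 0.6726i)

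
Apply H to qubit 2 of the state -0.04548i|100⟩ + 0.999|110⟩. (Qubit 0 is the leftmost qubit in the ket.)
-0.03216i|100⟩ - 0.03216i|101⟩ + 0.7064|110⟩ + 0.7064|111⟩

H on qubit 2 mixes each pair of kets that differ only in qubit 2: amplitudes (a, b) of (|…0…⟩, |…1…⟩) become ((a + b)/√2, (a − b)/√2). Kets absent from the input have amplitude 0.
(|100⟩, |101⟩): (a, b) = (-0.04548i, 0) → (-0.03216i, -0.03216i)
(|110⟩, |111⟩): (a, b) = (0.999, 0) → (0.7064, 0.7064)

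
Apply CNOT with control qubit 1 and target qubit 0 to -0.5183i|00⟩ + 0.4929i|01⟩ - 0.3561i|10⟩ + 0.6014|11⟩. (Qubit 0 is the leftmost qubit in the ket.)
-0.5183i|00⟩ + 0.6014|01⟩ - 0.3561i|10⟩ + 0.4929i|11⟩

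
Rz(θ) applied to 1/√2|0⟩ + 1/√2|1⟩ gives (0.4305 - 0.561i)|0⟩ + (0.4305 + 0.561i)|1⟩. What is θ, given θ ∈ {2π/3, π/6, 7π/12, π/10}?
7π/12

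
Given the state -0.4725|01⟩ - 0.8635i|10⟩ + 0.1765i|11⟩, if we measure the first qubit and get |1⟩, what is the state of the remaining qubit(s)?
-0.9797i|0⟩ + 0.2003i|1⟩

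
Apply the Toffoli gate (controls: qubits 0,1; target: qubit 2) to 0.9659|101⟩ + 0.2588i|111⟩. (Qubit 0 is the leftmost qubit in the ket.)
0.9659|101⟩ + 0.2588i|110⟩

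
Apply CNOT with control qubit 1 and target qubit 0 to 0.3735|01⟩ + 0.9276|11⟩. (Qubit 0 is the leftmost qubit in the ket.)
0.9276|01⟩ + 0.3735|11⟩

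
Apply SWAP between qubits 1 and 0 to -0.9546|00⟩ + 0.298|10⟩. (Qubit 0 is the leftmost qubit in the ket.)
-0.9546|00⟩ + 0.298|01⟩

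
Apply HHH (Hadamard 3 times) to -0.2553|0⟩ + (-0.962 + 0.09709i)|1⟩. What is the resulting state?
(-0.8608 + 0.06865i)|0⟩ + (0.4997 - 0.06865i)|1⟩

H² = I, so H^3 = H: a single Hadamard. With (a, b) = (-0.2553, (-0.962 + 0.09709i)), H gives ((a + b)/√2, (a − b)/√2) = ((-0.8608 + 0.06865i), (0.4997 - 0.06865i)).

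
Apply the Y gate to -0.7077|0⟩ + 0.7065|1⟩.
-0.7065i|0⟩ - 0.7077i|1⟩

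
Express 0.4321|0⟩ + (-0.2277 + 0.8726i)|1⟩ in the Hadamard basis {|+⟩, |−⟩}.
(0.1445 + 0.617i)|+⟩ + (0.4665 - 0.617i)|−⟩

With |ψ⟩ = α|0⟩ + β|1⟩, the Hadamard-basis coefficients are ⟨+|ψ⟩ = (α + β)/√2 and ⟨−|ψ⟩ = (α − β)/√2.
Here α = 0.4321, β = (-0.2277 + 0.8726i): (α + β)/√2 = (0.1445 + 0.617i), (α − β)/√2 = (0.4665 - 0.617i).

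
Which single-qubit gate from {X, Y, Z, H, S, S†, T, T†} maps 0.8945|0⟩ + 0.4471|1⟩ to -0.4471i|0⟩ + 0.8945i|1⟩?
Y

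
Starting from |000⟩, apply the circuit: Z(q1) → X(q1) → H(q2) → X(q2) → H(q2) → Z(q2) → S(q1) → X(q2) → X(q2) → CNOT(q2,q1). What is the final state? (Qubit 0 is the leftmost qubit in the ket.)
i|010⟩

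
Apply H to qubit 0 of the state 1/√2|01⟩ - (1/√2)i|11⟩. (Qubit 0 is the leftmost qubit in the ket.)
(1/2 - (1/2)i)|01⟩ + (1/2 + (1/2)i)|11⟩

H on qubit 0 mixes each pair of kets that differ only in qubit 0: amplitudes (a, b) of (|…0…⟩, |…1…⟩) become ((a + b)/√2, (a − b)/√2). Kets absent from the input have amplitude 0.
(|01⟩, |11⟩): (a, b) = (1/√2, -(1/√2)i) → ((1/2 - (1/2)i), (1/2 + (1/2)i))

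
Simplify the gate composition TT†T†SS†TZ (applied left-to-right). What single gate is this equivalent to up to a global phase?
Z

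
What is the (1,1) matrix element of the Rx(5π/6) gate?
0.2588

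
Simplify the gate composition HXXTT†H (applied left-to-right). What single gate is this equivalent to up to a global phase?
I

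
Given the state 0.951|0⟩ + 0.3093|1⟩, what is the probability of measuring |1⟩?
0.09567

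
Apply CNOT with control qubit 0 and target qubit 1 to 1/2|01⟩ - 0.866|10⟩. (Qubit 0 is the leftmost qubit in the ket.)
1/2|01⟩ - 0.866|11⟩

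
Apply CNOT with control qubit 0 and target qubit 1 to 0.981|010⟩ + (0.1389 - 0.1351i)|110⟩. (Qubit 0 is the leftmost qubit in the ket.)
0.981|010⟩ + (0.1389 - 0.1351i)|100⟩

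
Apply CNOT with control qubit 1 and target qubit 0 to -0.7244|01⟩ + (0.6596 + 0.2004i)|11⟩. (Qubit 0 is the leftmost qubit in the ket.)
(0.6596 + 0.2004i)|01⟩ - 0.7244|11⟩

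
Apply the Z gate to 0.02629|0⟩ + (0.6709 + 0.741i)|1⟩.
0.02629|0⟩ + (-0.6709 - 0.741i)|1⟩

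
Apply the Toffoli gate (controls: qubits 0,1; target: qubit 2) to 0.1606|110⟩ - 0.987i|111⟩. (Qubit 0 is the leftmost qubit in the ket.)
-0.987i|110⟩ + 0.1606|111⟩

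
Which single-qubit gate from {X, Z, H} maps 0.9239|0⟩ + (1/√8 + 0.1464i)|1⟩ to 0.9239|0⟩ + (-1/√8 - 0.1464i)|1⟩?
Z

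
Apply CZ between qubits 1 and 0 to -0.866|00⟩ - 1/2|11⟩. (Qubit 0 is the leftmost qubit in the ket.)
-0.866|00⟩ + 1/2|11⟩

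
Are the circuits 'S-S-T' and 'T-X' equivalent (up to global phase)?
No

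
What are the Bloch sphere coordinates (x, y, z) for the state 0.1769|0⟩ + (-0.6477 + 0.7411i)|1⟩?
(-0.2292, 0.2622, -0.9375)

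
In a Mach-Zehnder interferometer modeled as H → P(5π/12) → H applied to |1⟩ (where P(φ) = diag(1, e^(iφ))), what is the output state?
(0.3706 - 0.483i)|0⟩ + (0.6294 + 0.483i)|1⟩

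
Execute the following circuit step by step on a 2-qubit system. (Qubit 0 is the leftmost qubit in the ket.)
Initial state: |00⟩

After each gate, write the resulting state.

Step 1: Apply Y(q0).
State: i|10⟩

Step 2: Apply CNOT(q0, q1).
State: i|11⟩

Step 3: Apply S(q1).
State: -|11⟩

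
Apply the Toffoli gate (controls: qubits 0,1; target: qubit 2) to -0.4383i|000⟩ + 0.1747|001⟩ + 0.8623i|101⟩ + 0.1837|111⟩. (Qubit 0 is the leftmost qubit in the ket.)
-0.4383i|000⟩ + 0.1747|001⟩ + 0.8623i|101⟩ + 0.1837|110⟩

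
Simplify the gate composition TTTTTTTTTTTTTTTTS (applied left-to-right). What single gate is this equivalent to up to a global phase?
S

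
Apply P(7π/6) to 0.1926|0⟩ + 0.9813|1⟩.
0.1926|0⟩ + (-0.8498 - 0.4907i)|1⟩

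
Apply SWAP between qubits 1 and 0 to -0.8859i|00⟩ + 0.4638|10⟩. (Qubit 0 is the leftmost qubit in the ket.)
-0.8859i|00⟩ + 0.4638|01⟩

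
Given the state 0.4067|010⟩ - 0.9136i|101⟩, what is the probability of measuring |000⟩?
0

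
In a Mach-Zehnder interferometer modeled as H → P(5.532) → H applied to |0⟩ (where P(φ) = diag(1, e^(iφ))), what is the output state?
(0.8654 - 0.3413i)|0⟩ + (0.1346 + 0.3413i)|1⟩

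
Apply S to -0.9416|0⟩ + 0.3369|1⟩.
-0.9416|0⟩ + 0.3369i|1⟩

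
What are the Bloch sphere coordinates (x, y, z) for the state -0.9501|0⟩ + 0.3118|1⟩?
(-0.5925, 0, 0.8055)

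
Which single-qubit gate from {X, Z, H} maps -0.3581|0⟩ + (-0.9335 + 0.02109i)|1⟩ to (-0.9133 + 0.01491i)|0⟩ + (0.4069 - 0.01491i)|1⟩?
H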